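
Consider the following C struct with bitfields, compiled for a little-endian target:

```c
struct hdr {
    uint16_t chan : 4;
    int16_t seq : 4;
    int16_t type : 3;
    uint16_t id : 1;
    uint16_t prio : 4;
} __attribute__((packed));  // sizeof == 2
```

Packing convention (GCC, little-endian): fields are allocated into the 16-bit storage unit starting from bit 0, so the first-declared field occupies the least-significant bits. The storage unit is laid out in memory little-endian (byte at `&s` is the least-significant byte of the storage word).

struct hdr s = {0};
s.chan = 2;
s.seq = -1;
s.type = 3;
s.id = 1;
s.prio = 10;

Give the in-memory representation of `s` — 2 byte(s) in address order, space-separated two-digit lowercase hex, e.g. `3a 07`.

chan (4b) val=2 bits=0x2 at bit 0: 0x0002
seq (4b) val=-1 bits=0xf at bit 4: 0x00f2
type (3b) val=3 bits=0x3 at bit 8: 0x03f2
id (1b) val=1 bits=0x1 at bit 11: 0x0bf2
prio (4b) val=10 bits=0xa at bit 12: 0xabf2
word = 0xabf2 → little-endian bytes:
  [0]=0xf2  [1]=0xab

f2 ab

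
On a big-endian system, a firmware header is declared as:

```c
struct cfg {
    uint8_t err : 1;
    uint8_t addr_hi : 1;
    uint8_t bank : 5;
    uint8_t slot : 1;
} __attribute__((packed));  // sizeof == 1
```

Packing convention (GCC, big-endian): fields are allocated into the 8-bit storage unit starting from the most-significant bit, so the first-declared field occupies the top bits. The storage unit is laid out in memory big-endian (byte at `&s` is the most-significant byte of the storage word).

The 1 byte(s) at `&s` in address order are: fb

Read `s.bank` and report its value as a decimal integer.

[0]=0xfb (big-endian) → word 0xfb
err:1 @ bit 7 → (0xfb>>7)&0x1 = 0x1
addr_hi:1 @ bit 6 → (0xfb>>6)&0x1 = 0x1
bank:5 @ bit 1 → (0xfb>>1)&0x1f = 0x1d  ←
slot:1 @ bit 0 → (0xfb>>0)&0x1 = 0x1

29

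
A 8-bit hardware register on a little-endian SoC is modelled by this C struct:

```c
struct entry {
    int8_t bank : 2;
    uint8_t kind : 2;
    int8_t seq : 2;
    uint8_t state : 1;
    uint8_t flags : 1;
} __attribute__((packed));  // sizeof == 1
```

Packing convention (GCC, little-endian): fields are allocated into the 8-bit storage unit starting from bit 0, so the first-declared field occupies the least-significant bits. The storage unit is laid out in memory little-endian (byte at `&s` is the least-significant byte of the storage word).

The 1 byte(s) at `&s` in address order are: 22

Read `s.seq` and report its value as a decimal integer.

[0]=0x22 (little-endian) → word 0x22
bank [0+:2] = (word>>0) & 0x3 = 2
kind [2+:2] = (word>>2) & 0x3 = 0
seq [4+:2] = (word>>4) & 0x3 = 2  ←
state [6+:1] = (word>>6) & 0x1 = 0
flags [7+:1] = (word>>7) & 0x1 = 0
seq signed 2b, MSB=1: 2 - 4 = -2

-2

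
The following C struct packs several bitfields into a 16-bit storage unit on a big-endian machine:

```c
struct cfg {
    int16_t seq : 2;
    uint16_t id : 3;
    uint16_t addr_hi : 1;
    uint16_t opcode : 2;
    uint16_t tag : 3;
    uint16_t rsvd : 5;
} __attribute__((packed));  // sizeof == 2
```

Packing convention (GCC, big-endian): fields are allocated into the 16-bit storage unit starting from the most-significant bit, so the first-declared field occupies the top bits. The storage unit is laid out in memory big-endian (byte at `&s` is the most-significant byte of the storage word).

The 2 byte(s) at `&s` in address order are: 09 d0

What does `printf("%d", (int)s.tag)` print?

6

[0]=0x09 [1]=0xd0 (big-endian) → word 0x09d0
seq [14+:2] = (word>>14) & 0x3 = 0
id [11+:3] = (word>>11) & 0x7 = 1
addr_hi [10+:1] = (word>>10) & 0x1 = 0
opcode [8+:2] = (word>>8) & 0x3 = 1
tag [5+:3] = (word>>5) & 0x7 = 6  ←
rsvd [0+:5] = (word>>0) & 0x1f = 16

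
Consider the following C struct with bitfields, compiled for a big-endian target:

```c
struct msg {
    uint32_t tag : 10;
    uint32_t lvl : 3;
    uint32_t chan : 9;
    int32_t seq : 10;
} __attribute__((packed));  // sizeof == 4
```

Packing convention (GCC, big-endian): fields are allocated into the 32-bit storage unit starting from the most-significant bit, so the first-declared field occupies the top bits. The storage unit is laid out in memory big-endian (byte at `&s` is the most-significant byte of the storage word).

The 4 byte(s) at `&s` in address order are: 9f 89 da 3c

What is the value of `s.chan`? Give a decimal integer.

118

[0]=0x9f [1]=0x89 [2]=0xda [3]=0x3c (big-endian) → word 0x9f89da3c
tag:10 @ bit 22 → (0x9f89da3c>>22)&0x3ff = 0x27e
lvl:3 @ bit 19 → (0x9f89da3c>>19)&0x7 = 0x1
chan:9 @ bit 10 → (0x9f89da3c>>10)&0x1ff = 0x76  ←
seq:10 @ bit 0 → (0x9f89da3c>>0)&0x3ff = 0x23c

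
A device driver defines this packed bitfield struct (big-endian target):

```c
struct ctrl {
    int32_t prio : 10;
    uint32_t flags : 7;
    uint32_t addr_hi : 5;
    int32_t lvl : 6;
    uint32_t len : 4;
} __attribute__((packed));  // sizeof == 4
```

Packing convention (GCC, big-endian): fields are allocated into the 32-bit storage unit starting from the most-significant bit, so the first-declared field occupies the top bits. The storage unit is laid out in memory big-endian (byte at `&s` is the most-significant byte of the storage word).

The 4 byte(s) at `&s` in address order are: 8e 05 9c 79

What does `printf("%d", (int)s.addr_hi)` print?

7

[0]=0x8e [1]=0x05 [2]=0x9c [3]=0x79 (big-endian) → word 0x8e059c79
prio:10 @ bit 22 → (0x8e059c79>>22)&0x3ff = 0x238
flags:7 @ bit 15 → (0x8e059c79>>15)&0x7f = 0xb
addr_hi:5 @ bit 10 → (0x8e059c79>>10)&0x1f = 0x7  ←
lvl:6 @ bit 4 → (0x8e059c79>>4)&0x3f = 0x7
len:4 @ bit 0 → (0x8e059c79>>0)&0xf = 0x9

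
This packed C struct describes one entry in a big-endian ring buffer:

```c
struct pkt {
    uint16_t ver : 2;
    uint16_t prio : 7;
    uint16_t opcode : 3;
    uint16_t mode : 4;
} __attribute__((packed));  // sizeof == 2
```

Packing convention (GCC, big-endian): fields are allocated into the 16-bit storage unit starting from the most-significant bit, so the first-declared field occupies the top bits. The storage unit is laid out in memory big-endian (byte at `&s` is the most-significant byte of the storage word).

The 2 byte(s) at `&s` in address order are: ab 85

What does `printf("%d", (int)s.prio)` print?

[0]=0xab [1]=0x85 (big-endian) → word 0xab85
ver [14+:2] = (word>>14) & 0x3 = 2
prio [7+:7] = (word>>7) & 0x7f = 87  ←
opcode [4+:3] = (word>>4) & 0x7 = 0
mode [0+:4] = (word>>0) & 0xf = 5

87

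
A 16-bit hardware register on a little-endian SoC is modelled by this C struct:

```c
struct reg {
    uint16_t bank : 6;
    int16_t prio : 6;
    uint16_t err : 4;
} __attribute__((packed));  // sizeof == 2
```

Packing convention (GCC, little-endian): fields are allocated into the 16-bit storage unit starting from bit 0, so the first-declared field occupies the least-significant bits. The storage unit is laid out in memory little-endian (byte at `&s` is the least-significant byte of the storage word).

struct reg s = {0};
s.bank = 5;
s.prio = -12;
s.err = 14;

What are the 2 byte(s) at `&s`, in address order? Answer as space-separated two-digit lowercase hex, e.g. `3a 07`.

05 ed

bank (6b) val=5 bits=0x5 at bit 0: 0x0005
prio (6b) val=-12 bits=0x34 at bit 6: 0x0d05
err (4b) val=14 bits=0xe at bit 12: 0xed05
word = 0xed05 → little-endian bytes:
  [0]=0x05  [1]=0xed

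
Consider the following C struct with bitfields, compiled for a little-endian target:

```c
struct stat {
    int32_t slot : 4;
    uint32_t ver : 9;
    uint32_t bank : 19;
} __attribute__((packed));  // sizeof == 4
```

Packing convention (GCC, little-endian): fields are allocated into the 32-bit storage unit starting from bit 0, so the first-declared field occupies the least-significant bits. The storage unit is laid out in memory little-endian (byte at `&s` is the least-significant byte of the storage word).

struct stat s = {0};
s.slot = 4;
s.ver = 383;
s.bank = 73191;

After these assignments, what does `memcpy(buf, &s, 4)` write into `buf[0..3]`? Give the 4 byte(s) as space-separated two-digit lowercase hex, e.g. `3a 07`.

[0+:4] slot=4 & 0xf = 0x4; word=0x00000004
[4+:9] ver=383 & 0x1ff = 0x17f; word=0x000017f4
[13+:19] bank=73191 & 0x7ffff = 0x11de7; word=0x23bcf7f4
word = 0x23bcf7f4 → little-endian bytes:
  [0]=0xf4  [1]=0xf7  [2]=0xbc  [3]=0x23

f4 f7 bc 23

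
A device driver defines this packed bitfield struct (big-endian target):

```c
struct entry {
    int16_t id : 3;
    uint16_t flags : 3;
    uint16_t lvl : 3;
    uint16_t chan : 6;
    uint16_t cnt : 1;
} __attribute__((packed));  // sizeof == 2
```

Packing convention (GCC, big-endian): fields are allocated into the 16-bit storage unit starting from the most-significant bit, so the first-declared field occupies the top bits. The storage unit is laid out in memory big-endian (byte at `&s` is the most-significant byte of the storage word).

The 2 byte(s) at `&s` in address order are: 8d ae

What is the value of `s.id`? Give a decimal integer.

[0]=0x8d [1]=0xae (big-endian) → word 0x8dae
id [13+:3] = (word>>13) & 0x7 = 4  ←
flags [10+:3] = (word>>10) & 0x7 = 3
lvl [7+:3] = (word>>7) & 0x7 = 3
chan [1+:6] = (word>>1) & 0x3f = 23
cnt [0+:1] = (word>>0) & 0x1 = 0
id signed 3b, MSB=1: 4 - 8 = -4

-4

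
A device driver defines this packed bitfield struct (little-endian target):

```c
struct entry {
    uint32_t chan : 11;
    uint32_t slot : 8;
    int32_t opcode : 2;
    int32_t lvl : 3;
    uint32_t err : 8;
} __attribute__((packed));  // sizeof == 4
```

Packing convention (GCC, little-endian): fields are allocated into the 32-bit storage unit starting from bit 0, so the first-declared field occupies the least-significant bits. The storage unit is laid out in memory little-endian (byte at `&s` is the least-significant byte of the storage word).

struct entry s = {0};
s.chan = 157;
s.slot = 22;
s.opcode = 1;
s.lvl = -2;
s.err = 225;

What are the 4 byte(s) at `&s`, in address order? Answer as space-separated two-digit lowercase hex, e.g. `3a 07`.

9d b0 c8 e1

[0+:11] chan=157 & 0x7ff = 0x9d; word=0x0000009d
[11+:8] slot=22 & 0xff = 0x16; word=0x0000b09d
[19+:2] opcode=1 & 0x3 = 0x1; word=0x0008b09d
[21+:3] lvl=-2 & 0x7 = 0x6; word=0x00c8b09d
[24+:8] err=225 & 0xff = 0xe1; word=0xe1c8b09d
word = 0xe1c8b09d → little-endian bytes:
  [0]=0x9d  [1]=0xb0  [2]=0xc8  [3]=0xe1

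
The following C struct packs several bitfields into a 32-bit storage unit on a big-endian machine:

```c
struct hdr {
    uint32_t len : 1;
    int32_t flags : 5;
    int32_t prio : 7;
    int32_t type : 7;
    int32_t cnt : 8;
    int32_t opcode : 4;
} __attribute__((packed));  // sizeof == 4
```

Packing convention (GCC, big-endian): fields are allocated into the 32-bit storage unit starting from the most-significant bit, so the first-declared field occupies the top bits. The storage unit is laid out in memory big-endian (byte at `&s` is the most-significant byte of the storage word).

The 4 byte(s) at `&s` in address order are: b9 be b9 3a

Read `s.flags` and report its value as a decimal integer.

[0]=0xb9 [1]=0xbe [2]=0xb9 [3]=0x3a (big-endian) → word 0xb9beb93a
len:1 @ bit 31 → (0xb9beb93a>>31)&0x1 = 0x1
flags:5 @ bit 26 → (0xb9beb93a>>26)&0x1f = 0xe  ←
prio:7 @ bit 19 → (0xb9beb93a>>19)&0x7f = 0x37
type:7 @ bit 12 → (0xb9beb93a>>12)&0x7f = 0x6b
cnt:8 @ bit 4 → (0xb9beb93a>>4)&0xff = 0x93
opcode:4 @ bit 0 → (0xb9beb93a>>0)&0xf = 0xa
flags signed 5b, MSB=0: value = 14

14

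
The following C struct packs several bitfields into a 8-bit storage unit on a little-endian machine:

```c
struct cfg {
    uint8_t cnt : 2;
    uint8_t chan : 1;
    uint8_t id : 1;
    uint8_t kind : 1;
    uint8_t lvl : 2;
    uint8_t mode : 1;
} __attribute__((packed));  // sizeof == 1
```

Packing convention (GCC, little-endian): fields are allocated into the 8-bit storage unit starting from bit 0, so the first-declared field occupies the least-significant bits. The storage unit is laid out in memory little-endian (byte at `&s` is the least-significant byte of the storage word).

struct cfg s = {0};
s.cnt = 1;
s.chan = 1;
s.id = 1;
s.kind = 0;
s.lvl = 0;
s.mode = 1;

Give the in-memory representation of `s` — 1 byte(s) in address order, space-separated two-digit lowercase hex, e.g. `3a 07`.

cnt (2b) val=1 bits=0x1 at bit 0: 0x01
chan (1b) val=1 bits=0x1 at bit 2: 0x05
id (1b) val=1 bits=0x1 at bit 3: 0x0d
kind (1b) val=0 bits=0x0 at bit 4: 0x0d
lvl (2b) val=0 bits=0x0 at bit 5: 0x0d
mode (1b) val=1 bits=0x1 at bit 7: 0x8d
word = 0x8d → little-endian bytes:
  [0]=0x8d

8d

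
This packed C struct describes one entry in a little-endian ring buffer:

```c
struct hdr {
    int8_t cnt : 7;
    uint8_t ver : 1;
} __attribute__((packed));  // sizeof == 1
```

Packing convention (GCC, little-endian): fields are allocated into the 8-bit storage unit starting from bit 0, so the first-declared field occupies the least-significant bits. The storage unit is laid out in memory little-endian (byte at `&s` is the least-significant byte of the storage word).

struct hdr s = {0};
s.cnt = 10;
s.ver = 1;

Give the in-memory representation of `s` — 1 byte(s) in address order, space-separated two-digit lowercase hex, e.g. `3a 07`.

cnt (7b) val=10 bits=0xa at bit 0: 0x0a
ver (1b) val=1 bits=0x1 at bit 7: 0x8a
word = 0x8a → little-endian bytes:
  [0]=0x8a

8a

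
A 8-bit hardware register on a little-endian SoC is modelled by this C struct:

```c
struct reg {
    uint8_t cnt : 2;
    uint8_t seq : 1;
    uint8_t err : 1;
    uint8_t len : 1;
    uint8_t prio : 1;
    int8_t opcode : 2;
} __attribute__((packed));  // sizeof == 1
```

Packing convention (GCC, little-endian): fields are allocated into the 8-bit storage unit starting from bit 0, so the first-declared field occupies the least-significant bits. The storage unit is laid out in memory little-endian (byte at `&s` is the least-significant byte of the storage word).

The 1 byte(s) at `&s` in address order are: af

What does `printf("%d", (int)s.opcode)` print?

[0]=0xaf (little-endian) → word 0xaf
cnt [0+:2] = (word>>0) & 0x3 = 3
seq [2+:1] = (word>>2) & 0x1 = 1
err [3+:1] = (word>>3) & 0x1 = 1
len [4+:1] = (word>>4) & 0x1 = 0
prio [5+:1] = (word>>5) & 0x1 = 1
opcode [6+:2] = (word>>6) & 0x3 = 2  ←
opcode signed 2b, MSB=1: 2 - 4 = -2

-2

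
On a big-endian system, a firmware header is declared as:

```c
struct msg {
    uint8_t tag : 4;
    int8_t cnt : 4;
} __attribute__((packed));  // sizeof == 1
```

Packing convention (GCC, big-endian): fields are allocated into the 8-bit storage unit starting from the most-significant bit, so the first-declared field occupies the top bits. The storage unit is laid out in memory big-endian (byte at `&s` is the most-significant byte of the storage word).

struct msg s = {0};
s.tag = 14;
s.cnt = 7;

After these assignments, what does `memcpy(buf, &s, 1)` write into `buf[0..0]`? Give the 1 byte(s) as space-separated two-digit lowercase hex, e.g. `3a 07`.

tag:4 = 14 → 0xe << 4 → word 0xe0
cnt:4 = 7 → 0x7 << 0 → word 0xe7
word = 0xe7 → big-endian bytes:
  [0]=0xe7

e7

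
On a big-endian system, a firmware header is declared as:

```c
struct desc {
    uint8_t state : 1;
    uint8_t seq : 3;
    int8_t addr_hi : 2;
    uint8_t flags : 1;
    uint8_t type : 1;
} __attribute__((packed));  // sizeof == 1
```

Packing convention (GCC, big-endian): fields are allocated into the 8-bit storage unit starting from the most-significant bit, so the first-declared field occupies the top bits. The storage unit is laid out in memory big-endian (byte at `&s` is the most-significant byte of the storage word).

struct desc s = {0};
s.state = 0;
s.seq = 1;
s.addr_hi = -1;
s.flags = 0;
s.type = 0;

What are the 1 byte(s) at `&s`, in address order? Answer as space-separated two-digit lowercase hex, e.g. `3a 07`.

1c

[7+:1] state=0 & 0x1 = 0x0; word=0x00
[4+:3] seq=1 & 0x7 = 0x1; word=0x10
[2+:2] addr_hi=-1 & 0x3 = 0x3; word=0x1c
[1+:1] flags=0 & 0x1 = 0x0; word=0x1c
[0+:1] type=0 & 0x1 = 0x0; word=0x1c
word = 0x1c → big-endian bytes:
  [0]=0x1c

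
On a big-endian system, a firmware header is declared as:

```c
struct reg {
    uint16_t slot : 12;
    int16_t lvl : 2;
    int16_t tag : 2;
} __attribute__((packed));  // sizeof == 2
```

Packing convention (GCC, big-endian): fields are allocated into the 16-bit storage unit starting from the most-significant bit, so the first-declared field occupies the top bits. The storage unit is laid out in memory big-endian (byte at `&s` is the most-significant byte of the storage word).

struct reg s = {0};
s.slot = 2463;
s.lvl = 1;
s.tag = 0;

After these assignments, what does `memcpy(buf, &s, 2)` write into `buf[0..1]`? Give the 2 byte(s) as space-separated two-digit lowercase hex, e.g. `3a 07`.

[4+:12] slot=2463 & 0xfff = 0x99f; word=0x99f0
[2+:2] lvl=1 & 0x3 = 0x1; word=0x99f4
[0+:2] tag=0 & 0x3 = 0x0; word=0x99f4
word = 0x99f4 → big-endian bytes:
  [0]=0x99  [1]=0xf4

99 f4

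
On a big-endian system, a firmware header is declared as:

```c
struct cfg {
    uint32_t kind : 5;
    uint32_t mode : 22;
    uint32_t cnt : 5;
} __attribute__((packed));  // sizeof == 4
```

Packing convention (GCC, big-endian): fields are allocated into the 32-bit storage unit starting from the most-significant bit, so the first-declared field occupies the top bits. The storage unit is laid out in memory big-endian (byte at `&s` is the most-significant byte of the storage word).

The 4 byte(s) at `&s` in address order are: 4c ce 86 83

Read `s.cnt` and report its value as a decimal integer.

3

[0]=0x4c [1]=0xce [2]=0x86 [3]=0x83 (big-endian) → word 0x4cce8683
kind:5 @ bit 27 → (0x4cce8683>>27)&0x1f = 0x9
mode:22 @ bit 5 → (0x4cce8683>>5)&0x3fffff = 0x267434
cnt:5 @ bit 0 → (0x4cce8683>>0)&0x1f = 0x3  ←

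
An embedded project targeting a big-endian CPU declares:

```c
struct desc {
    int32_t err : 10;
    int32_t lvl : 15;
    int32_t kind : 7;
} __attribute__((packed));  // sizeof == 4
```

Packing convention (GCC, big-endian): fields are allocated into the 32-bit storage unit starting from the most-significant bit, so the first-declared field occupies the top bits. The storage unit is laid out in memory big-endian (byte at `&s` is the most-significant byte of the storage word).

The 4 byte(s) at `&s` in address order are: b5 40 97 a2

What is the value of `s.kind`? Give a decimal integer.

34

[0]=0xb5 [1]=0x40 [2]=0x97 [3]=0xa2 (big-endian) → word 0xb54097a2
err:10 @ bit 22 → (0xb54097a2>>22)&0x3ff = 0x2d5
lvl:15 @ bit 7 → (0xb54097a2>>7)&0x7fff = 0x12f
kind:7 @ bit 0 → (0xb54097a2>>0)&0x7f = 0x22  ←
kind signed 7b, MSB=0: value = 34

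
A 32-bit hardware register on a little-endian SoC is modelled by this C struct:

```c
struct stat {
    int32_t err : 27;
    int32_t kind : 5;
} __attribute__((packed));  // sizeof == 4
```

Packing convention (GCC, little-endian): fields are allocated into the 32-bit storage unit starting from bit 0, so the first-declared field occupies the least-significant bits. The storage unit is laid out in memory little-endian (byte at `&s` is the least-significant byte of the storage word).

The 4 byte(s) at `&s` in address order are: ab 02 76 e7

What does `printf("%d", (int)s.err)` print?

-9043285

[0]=0xab [1]=0x02 [2]=0x76 [3]=0xe7 (little-endian) → word 0xe77602ab
err [0+:27] = (word>>0) & 0x7ffffff = 125174443  ←
kind [27+:5] = (word>>27) & 0x1f = 28
err signed 27b, MSB=1: 125174443 - 134217728 = -9043285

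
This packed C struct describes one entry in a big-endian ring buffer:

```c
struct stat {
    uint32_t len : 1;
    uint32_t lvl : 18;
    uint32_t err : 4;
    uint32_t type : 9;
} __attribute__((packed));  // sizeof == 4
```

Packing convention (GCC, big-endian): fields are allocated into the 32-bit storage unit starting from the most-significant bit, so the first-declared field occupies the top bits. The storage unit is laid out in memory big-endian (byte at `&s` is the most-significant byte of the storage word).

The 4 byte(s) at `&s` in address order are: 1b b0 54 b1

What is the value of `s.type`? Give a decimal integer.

[0]=0x1b [1]=0xb0 [2]=0x54 [3]=0xb1 (big-endian) → word 0x1bb054b1
len [31+:1] = (word>>31) & 0x1 = 0
lvl [13+:18] = (word>>13) & 0x3ffff = 56706
err [9+:4] = (word>>9) & 0xf = 10
type [0+:9] = (word>>0) & 0x1ff = 177  ←

177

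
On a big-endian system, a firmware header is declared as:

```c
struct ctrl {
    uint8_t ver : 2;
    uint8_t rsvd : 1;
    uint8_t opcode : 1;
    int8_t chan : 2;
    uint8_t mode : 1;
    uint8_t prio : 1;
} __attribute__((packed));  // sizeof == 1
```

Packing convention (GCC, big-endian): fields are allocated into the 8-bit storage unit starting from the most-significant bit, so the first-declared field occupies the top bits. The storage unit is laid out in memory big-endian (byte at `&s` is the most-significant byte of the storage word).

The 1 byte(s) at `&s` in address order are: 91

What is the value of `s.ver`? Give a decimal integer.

[0]=0x91 (big-endian) → word 0x91
ver:2 @ bit 6 → (0x91>>6)&0x3 = 0x2  ←
rsvd:1 @ bit 5 → (0x91>>5)&0x1 = 0x0
opcode:1 @ bit 4 → (0x91>>4)&0x1 = 0x1
chan:2 @ bit 2 → (0x91>>2)&0x3 = 0x0
mode:1 @ bit 1 → (0x91>>1)&0x1 = 0x0
prio:1 @ bit 0 → (0x91>>0)&0x1 = 0x1

2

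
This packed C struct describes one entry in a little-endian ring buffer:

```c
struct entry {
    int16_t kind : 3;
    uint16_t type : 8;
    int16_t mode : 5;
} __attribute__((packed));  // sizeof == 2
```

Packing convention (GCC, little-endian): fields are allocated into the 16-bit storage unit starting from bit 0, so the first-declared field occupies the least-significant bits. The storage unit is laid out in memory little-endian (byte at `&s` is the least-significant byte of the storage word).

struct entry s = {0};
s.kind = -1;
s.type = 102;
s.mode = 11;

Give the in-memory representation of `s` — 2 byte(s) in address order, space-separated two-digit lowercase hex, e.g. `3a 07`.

37 5b

kind (3b) val=-1 bits=0x7 at bit 0: 0x0007
type (8b) val=102 bits=0x66 at bit 3: 0x0337
mode (5b) val=11 bits=0xb at bit 11: 0x5b37
word = 0x5b37 → little-endian bytes:
  [0]=0x37  [1]=0x5b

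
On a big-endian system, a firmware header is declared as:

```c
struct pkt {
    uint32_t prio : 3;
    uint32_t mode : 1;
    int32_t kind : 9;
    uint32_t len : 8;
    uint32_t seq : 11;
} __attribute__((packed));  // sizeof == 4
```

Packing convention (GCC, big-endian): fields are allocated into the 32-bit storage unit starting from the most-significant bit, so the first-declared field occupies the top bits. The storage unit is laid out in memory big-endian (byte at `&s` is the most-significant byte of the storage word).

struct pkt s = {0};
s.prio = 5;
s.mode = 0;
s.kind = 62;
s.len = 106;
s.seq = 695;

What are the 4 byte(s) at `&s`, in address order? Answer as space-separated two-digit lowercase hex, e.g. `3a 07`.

prio (3b) val=5 bits=0x5 at bit 29: 0xa0000000
mode (1b) val=0 bits=0x0 at bit 28: 0xa0000000
kind (9b) val=62 bits=0x3e at bit 19: 0xa1f00000
len (8b) val=106 bits=0x6a at bit 11: 0xa1f35000
seq (11b) val=695 bits=0x2b7 at bit 0: 0xa1f352b7
word = 0xa1f352b7 → big-endian bytes:
  [0]=0xa1  [1]=0xf3  [2]=0x52  [3]=0xb7

a1 f3 52 b7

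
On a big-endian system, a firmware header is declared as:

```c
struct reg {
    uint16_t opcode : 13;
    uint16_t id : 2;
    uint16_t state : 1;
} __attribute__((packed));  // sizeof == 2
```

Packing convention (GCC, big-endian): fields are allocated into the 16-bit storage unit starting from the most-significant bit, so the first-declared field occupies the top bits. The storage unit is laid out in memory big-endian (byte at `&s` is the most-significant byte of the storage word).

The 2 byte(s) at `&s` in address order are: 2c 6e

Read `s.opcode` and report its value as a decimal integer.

1421

[0]=0x2c [1]=0x6e (big-endian) → word 0x2c6e
opcode:13 @ bit 3 → (0x2c6e>>3)&0x1fff = 0x58d  ←
id:2 @ bit 1 → (0x2c6e>>1)&0x3 = 0x3
state:1 @ bit 0 → (0x2c6e>>0)&0x1 = 0x0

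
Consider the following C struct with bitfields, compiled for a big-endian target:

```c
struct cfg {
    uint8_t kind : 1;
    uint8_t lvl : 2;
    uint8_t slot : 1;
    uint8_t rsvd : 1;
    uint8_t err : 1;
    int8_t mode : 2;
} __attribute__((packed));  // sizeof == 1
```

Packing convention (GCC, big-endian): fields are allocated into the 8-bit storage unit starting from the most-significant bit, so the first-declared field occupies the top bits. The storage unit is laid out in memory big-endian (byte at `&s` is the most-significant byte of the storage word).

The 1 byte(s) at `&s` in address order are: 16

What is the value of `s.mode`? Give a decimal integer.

[0]=0x16 (big-endian) → word 0x16
kind:1 @ bit 7 → (0x16>>7)&0x1 = 0x0
lvl:2 @ bit 5 → (0x16>>5)&0x3 = 0x0
slot:1 @ bit 4 → (0x16>>4)&0x1 = 0x1
rsvd:1 @ bit 3 → (0x16>>3)&0x1 = 0x0
err:1 @ bit 2 → (0x16>>2)&0x1 = 0x1
mode:2 @ bit 0 → (0x16>>0)&0x3 = 0x2  ←
mode signed 2b, MSB=1: 2 - 4 = -2

-2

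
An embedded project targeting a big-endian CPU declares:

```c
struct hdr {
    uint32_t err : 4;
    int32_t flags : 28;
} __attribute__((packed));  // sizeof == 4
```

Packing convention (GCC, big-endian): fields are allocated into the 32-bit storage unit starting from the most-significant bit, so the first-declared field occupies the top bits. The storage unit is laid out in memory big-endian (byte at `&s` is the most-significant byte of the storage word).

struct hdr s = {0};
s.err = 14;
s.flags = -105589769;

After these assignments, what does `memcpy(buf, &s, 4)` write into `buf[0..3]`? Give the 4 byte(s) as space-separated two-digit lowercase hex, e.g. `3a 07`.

err:4 = 14 → 0xe << 28 → word 0xe0000000
flags:28 = -105589769 → 0x9b4d3f7 << 0 → word 0xe9b4d3f7
word = 0xe9b4d3f7 → big-endian bytes:
  [0]=0xe9  [1]=0xb4  [2]=0xd3  [3]=0xf7

e9 b4 d3 f7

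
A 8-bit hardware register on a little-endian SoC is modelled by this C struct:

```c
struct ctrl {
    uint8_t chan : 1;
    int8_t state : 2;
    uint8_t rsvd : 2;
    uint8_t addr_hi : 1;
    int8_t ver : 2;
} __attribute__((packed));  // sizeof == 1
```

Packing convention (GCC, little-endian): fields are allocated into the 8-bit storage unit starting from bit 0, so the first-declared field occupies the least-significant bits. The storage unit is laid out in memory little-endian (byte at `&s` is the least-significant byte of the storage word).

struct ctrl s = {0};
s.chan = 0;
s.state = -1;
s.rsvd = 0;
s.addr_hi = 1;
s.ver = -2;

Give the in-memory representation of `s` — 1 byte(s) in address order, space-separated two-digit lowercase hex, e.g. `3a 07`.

[0+:1] chan=0 & 0x1 = 0x0; word=0x00
[1+:2] state=-1 & 0x3 = 0x3; word=0x06
[3+:2] rsvd=0 & 0x3 = 0x0; word=0x06
[5+:1] addr_hi=1 & 0x1 = 0x1; word=0x26
[6+:2] ver=-2 & 0x3 = 0x2; word=0xa6
word = 0xa6 → little-endian bytes:
  [0]=0xa6

a6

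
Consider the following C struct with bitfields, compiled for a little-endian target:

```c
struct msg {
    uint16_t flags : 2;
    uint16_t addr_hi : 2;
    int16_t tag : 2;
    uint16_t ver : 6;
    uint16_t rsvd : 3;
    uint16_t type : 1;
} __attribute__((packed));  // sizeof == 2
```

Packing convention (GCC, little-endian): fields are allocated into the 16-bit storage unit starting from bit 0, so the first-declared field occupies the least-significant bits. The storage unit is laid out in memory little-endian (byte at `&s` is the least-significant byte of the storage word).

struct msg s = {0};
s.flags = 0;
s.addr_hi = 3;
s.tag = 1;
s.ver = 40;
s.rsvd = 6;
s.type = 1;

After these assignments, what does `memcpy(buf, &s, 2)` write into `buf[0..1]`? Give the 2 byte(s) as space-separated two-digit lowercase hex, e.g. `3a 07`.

[0+:2] flags=0 & 0x3 = 0x0; word=0x0000
[2+:2] addr_hi=3 & 0x3 = 0x3; word=0x000c
[4+:2] tag=1 & 0x3 = 0x1; word=0x001c
[6+:6] ver=40 & 0x3f = 0x28; word=0x0a1c
[12+:3] rsvd=6 & 0x7 = 0x6; word=0x6a1c
[15+:1] type=1 & 0x1 = 0x1; word=0xea1c
word = 0xea1c → little-endian bytes:
  [0]=0x1c  [1]=0xea

1c ea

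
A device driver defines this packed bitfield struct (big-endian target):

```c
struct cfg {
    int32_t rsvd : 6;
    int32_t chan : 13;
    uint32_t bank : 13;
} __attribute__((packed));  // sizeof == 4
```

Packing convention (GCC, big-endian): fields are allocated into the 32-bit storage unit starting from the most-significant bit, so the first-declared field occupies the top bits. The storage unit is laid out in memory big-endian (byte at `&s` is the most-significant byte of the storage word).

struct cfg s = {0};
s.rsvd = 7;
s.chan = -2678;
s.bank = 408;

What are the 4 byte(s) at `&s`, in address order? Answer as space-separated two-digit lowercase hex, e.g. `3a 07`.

1e b1 41 98

[26+:6] rsvd=7 & 0x3f = 0x7; word=0x1c000000
[13+:13] chan=-2678 & 0x1fff = 0x158a; word=0x1eb14000
[0+:13] bank=408 & 0x1fff = 0x198; word=0x1eb14198
word = 0x1eb14198 → big-endian bytes:
  [0]=0x1e  [1]=0xb1  [2]=0x41  [3]=0x98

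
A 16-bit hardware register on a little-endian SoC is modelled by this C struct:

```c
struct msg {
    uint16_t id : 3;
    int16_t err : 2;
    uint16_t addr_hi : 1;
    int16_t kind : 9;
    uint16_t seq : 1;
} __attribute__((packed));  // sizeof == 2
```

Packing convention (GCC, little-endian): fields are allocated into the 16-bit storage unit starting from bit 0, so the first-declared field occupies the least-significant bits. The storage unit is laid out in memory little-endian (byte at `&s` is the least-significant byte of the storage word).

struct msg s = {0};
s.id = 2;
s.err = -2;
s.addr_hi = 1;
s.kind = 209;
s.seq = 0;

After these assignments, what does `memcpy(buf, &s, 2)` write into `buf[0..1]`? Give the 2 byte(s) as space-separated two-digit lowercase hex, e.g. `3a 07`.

72 34

id (3b) val=2 bits=0x2 at bit 0: 0x0002
err (2b) val=-2 bits=0x2 at bit 3: 0x0012
addr_hi (1b) val=1 bits=0x1 at bit 5: 0x0032
kind (9b) val=209 bits=0xd1 at bit 6: 0x3472
seq (1b) val=0 bits=0x0 at bit 15: 0x3472
word = 0x3472 → little-endian bytes:
  [0]=0x72  [1]=0x34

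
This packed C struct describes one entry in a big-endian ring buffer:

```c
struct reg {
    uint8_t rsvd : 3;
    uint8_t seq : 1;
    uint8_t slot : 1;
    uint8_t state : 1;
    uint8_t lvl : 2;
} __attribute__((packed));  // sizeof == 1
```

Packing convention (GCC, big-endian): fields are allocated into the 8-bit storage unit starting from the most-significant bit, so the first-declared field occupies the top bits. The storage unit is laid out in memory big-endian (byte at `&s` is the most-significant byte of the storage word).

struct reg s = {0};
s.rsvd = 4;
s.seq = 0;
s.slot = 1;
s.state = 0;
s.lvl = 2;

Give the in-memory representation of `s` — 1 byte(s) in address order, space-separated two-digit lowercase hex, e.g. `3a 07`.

rsvd:3 = 4 → 0x4 << 5 → word 0x80
seq:1 = 0 → 0x0 << 4 → word 0x80
slot:1 = 1 → 0x1 << 3 → word 0x88
state:1 = 0 → 0x0 << 2 → word 0x88
lvl:2 = 2 → 0x2 << 0 → word 0x8a
word = 0x8a → big-endian bytes:
  [0]=0x8a

8a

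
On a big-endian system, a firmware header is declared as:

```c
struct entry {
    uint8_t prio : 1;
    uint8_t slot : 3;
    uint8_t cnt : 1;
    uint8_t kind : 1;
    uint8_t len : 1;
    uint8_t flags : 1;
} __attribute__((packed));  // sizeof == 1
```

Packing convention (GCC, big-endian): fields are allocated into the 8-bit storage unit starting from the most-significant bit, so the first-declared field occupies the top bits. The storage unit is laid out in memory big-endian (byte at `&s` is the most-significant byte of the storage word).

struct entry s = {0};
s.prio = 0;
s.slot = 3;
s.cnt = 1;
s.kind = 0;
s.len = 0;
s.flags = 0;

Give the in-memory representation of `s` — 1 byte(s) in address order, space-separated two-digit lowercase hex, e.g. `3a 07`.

38

[7+:1] prio=0 & 0x1 = 0x0; word=0x00
[4+:3] slot=3 & 0x7 = 0x3; word=0x30
[3+:1] cnt=1 & 0x1 = 0x1; word=0x38
[2+:1] kind=0 & 0x1 = 0x0; word=0x38
[1+:1] len=0 & 0x1 = 0x0; word=0x38
[0+:1] flags=0 & 0x1 = 0x0; word=0x38
word = 0x38 → big-endian bytes:
  [0]=0x38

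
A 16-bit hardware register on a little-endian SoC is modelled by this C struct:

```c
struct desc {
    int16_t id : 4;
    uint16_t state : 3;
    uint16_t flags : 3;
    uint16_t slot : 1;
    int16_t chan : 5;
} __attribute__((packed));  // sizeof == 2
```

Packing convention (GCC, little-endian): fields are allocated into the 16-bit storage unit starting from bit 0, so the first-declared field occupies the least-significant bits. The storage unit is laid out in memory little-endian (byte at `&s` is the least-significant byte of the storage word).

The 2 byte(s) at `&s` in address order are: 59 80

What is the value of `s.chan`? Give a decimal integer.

[0]=0x59 [1]=0x80 (little-endian) → word 0x8059
id:4 @ bit 0 → (0x8059>>0)&0xf = 0x9
state:3 @ bit 4 → (0x8059>>4)&0x7 = 0x5
flags:3 @ bit 7 → (0x8059>>7)&0x7 = 0x0
slot:1 @ bit 10 → (0x8059>>10)&0x1 = 0x0
chan:5 @ bit 11 → (0x8059>>11)&0x1f = 0x10  ←
chan signed 5b, MSB=1: 16 - 32 = -16

-16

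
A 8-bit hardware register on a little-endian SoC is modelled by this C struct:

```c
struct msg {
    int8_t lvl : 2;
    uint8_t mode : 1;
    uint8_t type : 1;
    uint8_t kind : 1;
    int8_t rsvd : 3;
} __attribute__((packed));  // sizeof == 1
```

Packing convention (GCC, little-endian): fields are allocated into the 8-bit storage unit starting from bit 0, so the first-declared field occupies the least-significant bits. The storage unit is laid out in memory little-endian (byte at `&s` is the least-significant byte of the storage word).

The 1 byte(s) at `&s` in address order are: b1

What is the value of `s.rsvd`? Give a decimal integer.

[0]=0xb1 (little-endian) → word 0xb1
lvl:2 @ bit 0 → (0xb1>>0)&0x3 = 0x1
mode:1 @ bit 2 → (0xb1>>2)&0x1 = 0x0
type:1 @ bit 3 → (0xb1>>3)&0x1 = 0x0
kind:1 @ bit 4 → (0xb1>>4)&0x1 = 0x1
rsvd:3 @ bit 5 → (0xb1>>5)&0x7 = 0x5  ←
rsvd signed 3b, MSB=1: 5 - 8 = -3

-3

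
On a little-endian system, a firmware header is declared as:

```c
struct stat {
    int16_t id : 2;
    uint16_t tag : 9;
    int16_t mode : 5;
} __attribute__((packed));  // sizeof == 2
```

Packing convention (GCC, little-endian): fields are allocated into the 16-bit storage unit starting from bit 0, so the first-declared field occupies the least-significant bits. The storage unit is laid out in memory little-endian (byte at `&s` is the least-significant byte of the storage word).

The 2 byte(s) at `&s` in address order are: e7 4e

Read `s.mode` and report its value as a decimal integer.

[0]=0xe7 [1]=0x4e (little-endian) → word 0x4ee7
id:2 @ bit 0 → (0x4ee7>>0)&0x3 = 0x3
tag:9 @ bit 2 → (0x4ee7>>2)&0x1ff = 0x1b9
mode:5 @ bit 11 → (0x4ee7>>11)&0x1f = 0x9  ←
mode signed 5b, MSB=0: value = 9

9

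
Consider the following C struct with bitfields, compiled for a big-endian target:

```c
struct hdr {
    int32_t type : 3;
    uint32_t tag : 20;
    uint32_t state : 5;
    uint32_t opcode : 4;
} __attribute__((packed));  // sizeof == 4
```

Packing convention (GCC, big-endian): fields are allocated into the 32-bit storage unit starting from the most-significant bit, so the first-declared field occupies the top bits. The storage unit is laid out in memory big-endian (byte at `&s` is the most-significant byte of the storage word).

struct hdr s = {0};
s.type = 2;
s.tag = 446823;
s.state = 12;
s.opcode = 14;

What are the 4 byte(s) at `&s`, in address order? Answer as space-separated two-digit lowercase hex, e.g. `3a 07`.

4d a2 ce ce

type (3b) val=2 bits=0x2 at bit 29: 0x40000000
tag (20b) val=446823 bits=0x6d167 at bit 9: 0x4da2ce00
state (5b) val=12 bits=0xc at bit 4: 0x4da2cec0
opcode (4b) val=14 bits=0xe at bit 0: 0x4da2cece
word = 0x4da2cece → big-endian bytes:
  [0]=0x4d  [1]=0xa2  [2]=0xce  [3]=0xce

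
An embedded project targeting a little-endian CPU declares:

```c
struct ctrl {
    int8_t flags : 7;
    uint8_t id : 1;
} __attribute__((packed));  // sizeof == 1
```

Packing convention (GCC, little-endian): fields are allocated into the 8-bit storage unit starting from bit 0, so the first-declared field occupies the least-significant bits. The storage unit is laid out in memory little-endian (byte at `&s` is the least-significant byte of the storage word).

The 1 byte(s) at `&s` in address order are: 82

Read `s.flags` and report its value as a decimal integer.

[0]=0x82 (little-endian) → word 0x82
flags [0+:7] = (word>>0) & 0x7f = 2  ←
id [7+:1] = (word>>7) & 0x1 = 1
flags signed 7b, MSB=0: value = 2

2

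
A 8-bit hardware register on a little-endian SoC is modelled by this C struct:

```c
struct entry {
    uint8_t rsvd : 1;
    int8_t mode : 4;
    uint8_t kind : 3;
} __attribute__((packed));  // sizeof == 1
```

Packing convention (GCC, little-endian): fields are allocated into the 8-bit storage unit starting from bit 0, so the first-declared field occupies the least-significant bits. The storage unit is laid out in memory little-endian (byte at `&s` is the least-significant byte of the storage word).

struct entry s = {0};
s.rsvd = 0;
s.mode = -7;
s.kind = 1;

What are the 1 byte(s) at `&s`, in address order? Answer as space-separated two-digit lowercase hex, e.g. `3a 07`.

32

rsvd:1 = 0 → 0x0 << 0 → word 0x00
mode:4 = -7 → 0x9 << 1 → word 0x12
kind:3 = 1 → 0x1 << 5 → word 0x32
word = 0x32 → little-endian bytes:
  [0]=0x32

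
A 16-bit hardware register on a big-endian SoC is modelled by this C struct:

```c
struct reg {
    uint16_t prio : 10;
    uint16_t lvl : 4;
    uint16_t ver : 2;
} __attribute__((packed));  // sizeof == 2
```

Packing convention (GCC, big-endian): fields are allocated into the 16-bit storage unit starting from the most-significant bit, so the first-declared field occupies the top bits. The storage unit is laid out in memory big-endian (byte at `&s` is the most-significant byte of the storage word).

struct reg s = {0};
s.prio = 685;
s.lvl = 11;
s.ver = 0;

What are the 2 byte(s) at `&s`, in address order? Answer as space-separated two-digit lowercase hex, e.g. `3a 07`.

prio:10 = 685 → 0x2ad << 6 → word 0xab40
lvl:4 = 11 → 0xb << 2 → word 0xab6c
ver:2 = 0 → 0x0 << 0 → word 0xab6c
word = 0xab6c → big-endian bytes:
  [0]=0xab  [1]=0x6c

ab 6c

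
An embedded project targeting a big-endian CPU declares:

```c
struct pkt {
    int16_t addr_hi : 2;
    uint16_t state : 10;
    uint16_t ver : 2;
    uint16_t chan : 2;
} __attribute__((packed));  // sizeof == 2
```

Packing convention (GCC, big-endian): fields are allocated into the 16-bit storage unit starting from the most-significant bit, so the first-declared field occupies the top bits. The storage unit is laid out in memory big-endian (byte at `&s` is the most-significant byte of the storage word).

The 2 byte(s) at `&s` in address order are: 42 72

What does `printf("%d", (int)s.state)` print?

39

[0]=0x42 [1]=0x72 (big-endian) → word 0x4272
addr_hi:2 @ bit 14 → (0x4272>>14)&0x3 = 0x1
state:10 @ bit 4 → (0x4272>>4)&0x3ff = 0x27  ←
ver:2 @ bit 2 → (0x4272>>2)&0x3 = 0x0
chan:2 @ bit 0 → (0x4272>>0)&0x3 = 0x2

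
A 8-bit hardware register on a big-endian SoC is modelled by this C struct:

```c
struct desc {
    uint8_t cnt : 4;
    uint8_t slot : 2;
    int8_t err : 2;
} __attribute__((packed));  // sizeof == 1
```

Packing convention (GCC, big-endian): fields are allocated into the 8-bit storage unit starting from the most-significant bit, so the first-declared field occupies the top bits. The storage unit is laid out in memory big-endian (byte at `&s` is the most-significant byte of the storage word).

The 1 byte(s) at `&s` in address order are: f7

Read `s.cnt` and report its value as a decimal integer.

15

[0]=0xf7 (big-endian) → word 0xf7
cnt [4+:4] = (word>>4) & 0xf = 15  ←
slot [2+:2] = (word>>2) & 0x3 = 1
err [0+:2] = (word>>0) & 0x3 = 3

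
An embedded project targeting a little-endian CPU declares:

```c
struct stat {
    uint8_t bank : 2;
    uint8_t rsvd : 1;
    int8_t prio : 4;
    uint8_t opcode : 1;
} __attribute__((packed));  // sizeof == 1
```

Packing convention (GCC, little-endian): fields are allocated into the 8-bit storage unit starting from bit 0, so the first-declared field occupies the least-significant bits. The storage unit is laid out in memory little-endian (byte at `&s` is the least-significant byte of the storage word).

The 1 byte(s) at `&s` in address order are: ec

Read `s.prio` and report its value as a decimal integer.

-3

[0]=0xec (little-endian) → word 0xec
bank:2 @ bit 0 → (0xec>>0)&0x3 = 0x0
rsvd:1 @ bit 2 → (0xec>>2)&0x1 = 0x1
prio:4 @ bit 3 → (0xec>>3)&0xf = 0xd  ←
opcode:1 @ bit 7 → (0xec>>7)&0x1 = 0x1
prio signed 4b, MSB=1: 13 - 16 = -3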